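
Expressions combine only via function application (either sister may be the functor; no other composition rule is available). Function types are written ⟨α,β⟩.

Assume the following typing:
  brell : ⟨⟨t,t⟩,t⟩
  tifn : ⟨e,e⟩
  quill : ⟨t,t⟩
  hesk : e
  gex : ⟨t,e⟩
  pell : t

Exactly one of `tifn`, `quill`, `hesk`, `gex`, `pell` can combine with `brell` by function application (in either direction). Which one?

quill

tifn : ⟨e,e⟩ — does not combine with brell.
quill — combines: brell : ⟨⟨t,t⟩,t⟩ takes quill : ⟨t,t⟩ as argument, giving t.
hesk : e — does not combine with brell.
gex : ⟨t,e⟩ — does not combine with brell.
pell : t — does not combine with brell.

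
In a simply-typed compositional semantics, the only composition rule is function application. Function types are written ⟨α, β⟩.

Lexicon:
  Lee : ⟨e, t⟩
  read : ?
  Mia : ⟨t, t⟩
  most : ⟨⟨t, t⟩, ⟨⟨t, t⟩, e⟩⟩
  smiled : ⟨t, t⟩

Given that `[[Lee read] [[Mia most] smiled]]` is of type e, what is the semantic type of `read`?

At [[Lee read] [[Mia most] smiled]] (required: e): [[Mia most] smiled] is e, which is not a function with range e; hence [Lee read] is the functor — type ⟨e, e⟩.
At [Lee read] (required: ⟨e, e⟩): Lee is ⟨e, t⟩, which is not a function with range ⟨e, e⟩; hence read is the functor — type ⟨⟨e, t⟩, ⟨e, e⟩⟩.

⟨⟨e, t⟩, ⟨e, e⟩⟩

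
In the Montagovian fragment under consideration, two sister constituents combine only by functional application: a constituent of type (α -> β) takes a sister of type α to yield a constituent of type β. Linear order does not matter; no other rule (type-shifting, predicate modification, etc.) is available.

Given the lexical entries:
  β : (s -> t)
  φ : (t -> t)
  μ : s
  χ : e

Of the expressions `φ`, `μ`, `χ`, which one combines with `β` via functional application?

μ

φ : (t -> t) — β needs s; φ needs t; neither fits.
μ — combines: β : (s -> t) takes μ : s as argument, giving t.
χ : e — β needs s; χ needs nothing (atomic); neither fits.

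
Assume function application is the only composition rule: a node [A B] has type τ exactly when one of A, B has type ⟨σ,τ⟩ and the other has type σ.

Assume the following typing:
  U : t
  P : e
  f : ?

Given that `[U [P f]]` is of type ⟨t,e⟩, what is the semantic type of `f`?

⟨e,⟨t,⟨t,e⟩⟩⟩

[U [P f]] is required to be ⟨t,e⟩. U : t cannot yield ⟨t,e⟩ as functor, so [P f] : ⟨t,⟨t,e⟩⟩.
[P f] is required to be ⟨t,⟨t,e⟩⟩. P : e cannot yield ⟨t,⟨t,e⟩⟩ as functor, so f : ⟨e,⟨t,⟨t,e⟩⟩⟩.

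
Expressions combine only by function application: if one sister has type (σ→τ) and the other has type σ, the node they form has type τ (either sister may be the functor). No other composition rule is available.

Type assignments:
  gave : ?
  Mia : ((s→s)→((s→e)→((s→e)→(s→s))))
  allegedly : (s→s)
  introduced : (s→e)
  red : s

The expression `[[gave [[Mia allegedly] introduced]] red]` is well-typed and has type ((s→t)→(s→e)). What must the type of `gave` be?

(((s→e)→(s→s))→(s→((s→t)→(s→e))))

At [[gave [[Mia allegedly] introduced]] red] (required: ((s→t)→(s→e))): red is s, which is not a function with range ((s→t)→(s→e)); hence [gave [[Mia allegedly] introduced]] is the functor — type (s→((s→t)→(s→e))).
At [gave [[Mia allegedly] introduced]] (required: (s→((s→t)→(s→e)))): [[Mia allegedly] introduced] is ((s→e)→(s→s)), which is not a function with range (s→((s→t)→(s→e))); hence gave is the functor — type (((s→e)→(s→s))→(s→((s→t)→(s→e)))).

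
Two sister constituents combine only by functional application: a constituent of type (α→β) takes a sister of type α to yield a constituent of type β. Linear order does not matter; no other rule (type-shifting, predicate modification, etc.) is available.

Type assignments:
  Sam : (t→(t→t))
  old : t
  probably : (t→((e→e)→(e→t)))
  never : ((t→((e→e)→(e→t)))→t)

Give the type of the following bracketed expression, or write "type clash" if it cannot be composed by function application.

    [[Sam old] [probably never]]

t

[Sam old]: Sam is (t→(t→t)), old is t; result (t→t).
[probably never]: never is ((t→((e→e)→(e→t)))→t), probably is (t→((e→e)→(e→t))); result t.
[[Sam old] [probably never]]: [Sam old] is (t→t), [probably never] is t; result t.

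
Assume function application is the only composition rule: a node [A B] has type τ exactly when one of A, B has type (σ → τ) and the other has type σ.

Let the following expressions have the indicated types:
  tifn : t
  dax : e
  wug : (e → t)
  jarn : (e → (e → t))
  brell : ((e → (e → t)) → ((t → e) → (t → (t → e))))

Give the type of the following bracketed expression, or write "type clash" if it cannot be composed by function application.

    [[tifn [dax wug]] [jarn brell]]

type clash

[dax wug] — wug of type (e → t) combines with dax of type e: type t.
[tifn [dax wug]]: t with t — neither is a function whose domain matches the other; composition fails here.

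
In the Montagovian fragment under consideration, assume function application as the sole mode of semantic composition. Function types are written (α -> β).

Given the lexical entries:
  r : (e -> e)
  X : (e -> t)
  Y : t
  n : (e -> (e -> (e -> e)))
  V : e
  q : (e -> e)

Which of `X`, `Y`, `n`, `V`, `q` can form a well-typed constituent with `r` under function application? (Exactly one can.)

X : (e -> t) — neither side's domain matches the other.
Y : t — neither side's domain matches the other.
n : (e -> (e -> (e -> e))) — neither side's domain matches the other.
V — combines: r : (e -> e) takes V : e as argument, giving e.
q : (e -> e) — neither side's domain matches the other.

V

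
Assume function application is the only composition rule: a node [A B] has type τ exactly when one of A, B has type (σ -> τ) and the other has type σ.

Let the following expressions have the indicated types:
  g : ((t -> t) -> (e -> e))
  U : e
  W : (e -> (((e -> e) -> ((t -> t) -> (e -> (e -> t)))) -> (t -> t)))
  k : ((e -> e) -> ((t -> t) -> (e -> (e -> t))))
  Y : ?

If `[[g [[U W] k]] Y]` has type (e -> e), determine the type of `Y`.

At [[g [[U W] k]] Y] (required: (e -> e)): [g [[U W] k]] is (e -> e), which is not a function with range (e -> e); hence Y is the functor — type ((e -> e) -> (e -> e)).

((e -> e) -> (e -> e))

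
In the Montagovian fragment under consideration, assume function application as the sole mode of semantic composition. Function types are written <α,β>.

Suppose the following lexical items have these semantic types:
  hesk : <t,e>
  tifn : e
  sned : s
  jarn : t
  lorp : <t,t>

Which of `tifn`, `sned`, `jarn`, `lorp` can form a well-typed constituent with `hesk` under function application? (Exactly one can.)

jarn

tifn : e — neither side's domain matches the other.
sned : s — neither side's domain matches the other.
jarn — combines: hesk : <t,e> takes jarn : t as argument, giving e.
lorp : <t,t> — neither side's domain matches the other.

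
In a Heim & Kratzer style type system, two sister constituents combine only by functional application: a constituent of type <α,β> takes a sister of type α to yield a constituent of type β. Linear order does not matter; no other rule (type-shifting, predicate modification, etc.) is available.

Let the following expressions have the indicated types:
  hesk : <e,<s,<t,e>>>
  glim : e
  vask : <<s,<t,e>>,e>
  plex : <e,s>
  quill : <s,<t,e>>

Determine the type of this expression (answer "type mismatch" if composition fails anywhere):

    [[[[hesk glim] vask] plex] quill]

<t,e>

At [hesk glim], hesk : <e,<s,<t,e>>> takes glim : e, giving <s,<t,e>>.
At [[hesk glim] vask], vask : <<s,<t,e>>,e> takes [hesk glim] : <s,<t,e>>, giving e.
At [[[hesk glim] vask] plex], plex : <e,s> takes [[hesk glim] vask] : e, giving s.
At [[[[hesk glim] vask] plex] quill], quill : <s,<t,e>> takes [[[hesk glim] vask] plex] : s, giving <t,e>.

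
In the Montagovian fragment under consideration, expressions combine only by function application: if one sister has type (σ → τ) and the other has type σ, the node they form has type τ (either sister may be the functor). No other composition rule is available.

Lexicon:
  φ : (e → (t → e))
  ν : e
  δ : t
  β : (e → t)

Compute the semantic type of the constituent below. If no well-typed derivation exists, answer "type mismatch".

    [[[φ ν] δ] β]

[φ ν]: (e → (t → e)) applied to e yields (t → e).
[[φ ν] δ]: (t → e) applied to t yields e.
[[[φ ν] δ] β]: (e → t) applied to e yields t.

t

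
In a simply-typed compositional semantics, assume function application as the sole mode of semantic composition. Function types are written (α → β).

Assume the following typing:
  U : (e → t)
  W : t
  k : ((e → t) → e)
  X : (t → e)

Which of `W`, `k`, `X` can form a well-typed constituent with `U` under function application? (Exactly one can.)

k

W : t — no; U wants e, and W wants nothing (atomic).
k — combines: k : ((e → t) → e) takes U : (e → t) as argument, giving e.
X : (t → e) — no; U wants e, and X wants t.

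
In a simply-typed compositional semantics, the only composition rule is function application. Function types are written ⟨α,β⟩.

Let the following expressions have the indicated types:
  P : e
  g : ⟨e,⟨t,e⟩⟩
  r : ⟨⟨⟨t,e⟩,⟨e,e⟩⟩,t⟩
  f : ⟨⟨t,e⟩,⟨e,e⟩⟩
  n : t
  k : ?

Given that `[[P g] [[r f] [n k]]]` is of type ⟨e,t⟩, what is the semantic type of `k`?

⟨t,⟨t,⟨⟨t,e⟩,⟨e,t⟩⟩⟩⟩

[[P g] [[r f] [n k]]] must have type ⟨e,t⟩. The sister [P g] has type ⟨t,e⟩; that is not a function onto ⟨e,t⟩, so [[r f] [n k]] must be the functor, of type ⟨⟨t,e⟩,⟨e,t⟩⟩.
[[r f] [n k]] must have type ⟨⟨t,e⟩,⟨e,t⟩⟩. The sister [r f] has type t; that is not a function onto ⟨⟨t,e⟩,⟨e,t⟩⟩, so [n k] must be the functor, of type ⟨t,⟨⟨t,e⟩,⟨e,t⟩⟩⟩.
[n k] must have type ⟨t,⟨⟨t,e⟩,⟨e,t⟩⟩⟩. The sister n has type t; that is not a function onto ⟨t,⟨⟨t,e⟩,⟨e,t⟩⟩⟩, so k must be the functor, of type ⟨t,⟨t,⟨⟨t,e⟩,⟨e,t⟩⟩⟩⟩.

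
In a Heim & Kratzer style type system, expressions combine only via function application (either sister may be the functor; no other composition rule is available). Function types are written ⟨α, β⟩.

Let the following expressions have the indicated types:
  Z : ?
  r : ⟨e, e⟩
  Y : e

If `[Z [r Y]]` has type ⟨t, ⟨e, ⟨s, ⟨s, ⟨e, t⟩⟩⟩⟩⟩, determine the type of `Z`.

[Z [r Y]] must have type ⟨t, ⟨e, ⟨s, ⟨s, ⟨e, t⟩⟩⟩⟩⟩. The sister [r Y] has type e; that is not a function onto ⟨t, ⟨e, ⟨s, ⟨s, ⟨e, t⟩⟩⟩⟩⟩, so Z must be the functor, of type ⟨e, ⟨t, ⟨e, ⟨s, ⟨s, ⟨e, t⟩⟩⟩⟩⟩⟩.

⟨e, ⟨t, ⟨e, ⟨s, ⟨s, ⟨e, t⟩⟩⟩⟩⟩⟩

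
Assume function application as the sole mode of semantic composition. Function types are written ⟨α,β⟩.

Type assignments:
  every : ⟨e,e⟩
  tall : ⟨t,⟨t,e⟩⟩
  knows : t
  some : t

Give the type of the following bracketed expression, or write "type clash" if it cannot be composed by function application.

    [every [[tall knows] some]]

At [tall knows], tall : ⟨t,⟨t,e⟩⟩ takes knows : t, giving ⟨t,e⟩.
At [[tall knows] some], [tall knows] : ⟨t,e⟩ takes some : t, giving e.
At [every [[tall knows] some]], every : ⟨e,e⟩ takes [[tall knows] some] : e, giving e.

e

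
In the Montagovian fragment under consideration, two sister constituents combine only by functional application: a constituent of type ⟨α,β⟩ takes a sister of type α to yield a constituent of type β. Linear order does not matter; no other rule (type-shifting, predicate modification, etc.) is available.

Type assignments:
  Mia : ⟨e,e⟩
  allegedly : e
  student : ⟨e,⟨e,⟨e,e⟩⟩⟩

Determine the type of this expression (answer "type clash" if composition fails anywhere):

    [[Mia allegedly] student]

At [Mia allegedly], Mia : ⟨e,e⟩ takes allegedly : e, giving e.
At [[Mia allegedly] student], student : ⟨e,⟨e,⟨e,e⟩⟩⟩ takes [Mia allegedly] : e, giving ⟨e,⟨e,e⟩⟩.

⟨e,⟨e,e⟩⟩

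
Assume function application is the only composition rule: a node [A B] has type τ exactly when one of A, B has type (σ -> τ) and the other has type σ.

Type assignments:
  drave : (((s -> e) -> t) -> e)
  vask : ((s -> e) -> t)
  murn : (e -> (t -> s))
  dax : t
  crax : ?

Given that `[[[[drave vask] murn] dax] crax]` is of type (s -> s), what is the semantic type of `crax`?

(s -> (s -> s))

[[[[drave vask] murn] dax] crax] must have type (s -> s). The sister [[[drave vask] murn] dax] has type s; that is not a function onto (s -> s), so crax must be the functor, of type (s -> (s -> s)).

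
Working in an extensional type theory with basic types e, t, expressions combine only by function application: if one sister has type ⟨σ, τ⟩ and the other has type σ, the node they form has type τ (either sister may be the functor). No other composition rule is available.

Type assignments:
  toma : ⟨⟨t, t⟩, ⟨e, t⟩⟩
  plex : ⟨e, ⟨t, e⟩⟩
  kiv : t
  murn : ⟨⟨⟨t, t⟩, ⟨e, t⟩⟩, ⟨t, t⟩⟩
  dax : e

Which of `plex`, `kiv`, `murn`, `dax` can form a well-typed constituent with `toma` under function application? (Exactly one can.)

murn

plex : ⟨e, ⟨t, e⟩⟩ — no; toma wants ⟨t, t⟩, and plex wants e.
kiv : t — no; toma wants ⟨t, t⟩, and kiv wants nothing (atomic).
murn — combines: murn : ⟨⟨⟨t, t⟩, ⟨e, t⟩⟩, ⟨t, t⟩⟩ takes toma : ⟨⟨t, t⟩, ⟨e, t⟩⟩ as argument, giving ⟨t, t⟩.
dax : e — no; toma wants ⟨t, t⟩, and dax wants nothing (atomic).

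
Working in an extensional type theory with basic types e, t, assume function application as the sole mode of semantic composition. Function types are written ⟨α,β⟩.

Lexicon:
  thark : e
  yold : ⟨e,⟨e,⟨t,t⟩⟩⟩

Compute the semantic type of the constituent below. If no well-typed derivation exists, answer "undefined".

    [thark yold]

[thark yold] — yold of type ⟨e,⟨e,⟨t,t⟩⟩⟩ combines with thark of type e: type ⟨e,⟨t,t⟩⟩.

⟨e,⟨t,t⟩⟩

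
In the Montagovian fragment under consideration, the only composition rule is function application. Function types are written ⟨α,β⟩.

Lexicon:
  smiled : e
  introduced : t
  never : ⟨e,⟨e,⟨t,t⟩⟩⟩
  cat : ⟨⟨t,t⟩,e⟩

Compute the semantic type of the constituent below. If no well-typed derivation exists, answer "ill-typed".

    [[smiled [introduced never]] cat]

ill-typed

[introduced never]: t with ⟨e,⟨e,⟨t,t⟩⟩⟩ — neither is a function whose domain matches the other; composition fails here.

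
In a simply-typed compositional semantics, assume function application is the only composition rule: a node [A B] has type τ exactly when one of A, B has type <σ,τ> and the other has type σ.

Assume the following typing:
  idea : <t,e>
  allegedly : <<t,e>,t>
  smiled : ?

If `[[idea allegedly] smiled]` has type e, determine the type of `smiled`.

At [[idea allegedly] smiled] (required: e): [idea allegedly] is t, which is not a function with range e; hence smiled is the functor — type <t,e>.

<t,e>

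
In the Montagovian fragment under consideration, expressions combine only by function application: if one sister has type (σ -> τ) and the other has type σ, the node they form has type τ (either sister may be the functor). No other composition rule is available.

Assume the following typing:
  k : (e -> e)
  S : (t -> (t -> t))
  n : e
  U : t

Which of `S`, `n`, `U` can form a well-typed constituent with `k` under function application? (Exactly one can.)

S : (t -> (t -> t)) — neither side's domain matches the other.
n — combines: k : (e -> e) takes n : e as argument, giving e.
U : t — neither side's domain matches the other.

n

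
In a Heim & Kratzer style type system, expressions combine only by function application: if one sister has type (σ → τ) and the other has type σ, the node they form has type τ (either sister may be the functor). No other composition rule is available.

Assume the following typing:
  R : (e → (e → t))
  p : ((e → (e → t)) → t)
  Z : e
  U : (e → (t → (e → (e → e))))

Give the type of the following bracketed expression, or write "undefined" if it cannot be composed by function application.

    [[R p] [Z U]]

[R p]: p is ((e → (e → t)) → t), R is (e → (e → t)); result t.
[Z U]: U is (e → (t → (e → (e → e)))), Z is e; result (t → (e → (e → e))).
[[R p] [Z U]]: [Z U] is (t → (e → (e → e))), [R p] is t; result (e → (e → e)).

(e → (e → e))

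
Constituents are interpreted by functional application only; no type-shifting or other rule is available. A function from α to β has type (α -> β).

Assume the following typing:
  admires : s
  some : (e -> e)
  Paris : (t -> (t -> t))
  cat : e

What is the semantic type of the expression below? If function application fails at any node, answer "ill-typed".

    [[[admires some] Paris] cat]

At [admires some]: neither s nor (e -> e) can take the other as argument; the node is ill-typed.

ill-typed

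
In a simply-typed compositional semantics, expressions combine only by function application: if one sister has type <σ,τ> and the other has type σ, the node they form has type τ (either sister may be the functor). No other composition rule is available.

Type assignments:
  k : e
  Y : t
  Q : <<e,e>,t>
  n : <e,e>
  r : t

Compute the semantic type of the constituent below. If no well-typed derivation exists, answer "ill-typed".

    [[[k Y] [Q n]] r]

ill-typed

[k Y]: e and t cannot combine by function application — type clash.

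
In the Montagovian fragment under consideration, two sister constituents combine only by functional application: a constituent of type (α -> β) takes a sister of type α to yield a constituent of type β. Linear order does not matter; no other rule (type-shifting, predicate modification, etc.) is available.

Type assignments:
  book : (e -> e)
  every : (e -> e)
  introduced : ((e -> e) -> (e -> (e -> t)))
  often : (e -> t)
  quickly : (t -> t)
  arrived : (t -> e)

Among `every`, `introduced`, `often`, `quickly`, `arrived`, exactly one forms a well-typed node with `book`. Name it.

every : (e -> e) — book needs e; every needs e; neither fits.
introduced — combines: introduced : ((e -> e) -> (e -> (e -> t))) takes book : (e -> e) as argument, giving (e -> (e -> t)).
often : (e -> t) — book needs e; often needs e; neither fits.
quickly : (t -> t) — book needs e; quickly needs t; neither fits.
arrived : (t -> e) — book needs e; arrived needs t; neither fits.

introduced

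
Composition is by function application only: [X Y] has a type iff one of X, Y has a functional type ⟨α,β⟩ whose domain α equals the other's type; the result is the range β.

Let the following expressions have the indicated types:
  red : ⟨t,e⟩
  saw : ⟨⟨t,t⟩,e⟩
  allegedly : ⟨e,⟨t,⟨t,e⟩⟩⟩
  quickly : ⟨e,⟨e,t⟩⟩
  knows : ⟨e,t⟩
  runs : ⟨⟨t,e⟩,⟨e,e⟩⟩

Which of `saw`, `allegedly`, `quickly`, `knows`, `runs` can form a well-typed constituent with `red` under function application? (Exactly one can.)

saw : ⟨⟨t,t⟩,e⟩ — no; red wants t, and saw wants ⟨t,t⟩.
allegedly : ⟨e,⟨t,⟨t,e⟩⟩⟩ — no; red wants t, and allegedly wants e.
quickly : ⟨e,⟨e,t⟩⟩ — no; red wants t, and quickly wants e.
knows : ⟨e,t⟩ — no; red wants t, and knows wants e.
runs — combines: runs : ⟨⟨t,e⟩,⟨e,e⟩⟩ takes red : ⟨t,e⟩ as argument, giving ⟨e,e⟩.

runs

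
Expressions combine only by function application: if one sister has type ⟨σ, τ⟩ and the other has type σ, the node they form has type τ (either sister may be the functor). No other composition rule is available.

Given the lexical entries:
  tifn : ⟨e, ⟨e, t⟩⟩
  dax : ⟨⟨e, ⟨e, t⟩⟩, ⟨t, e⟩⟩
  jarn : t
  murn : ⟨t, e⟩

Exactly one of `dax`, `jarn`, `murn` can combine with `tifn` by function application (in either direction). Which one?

dax — combines: dax : ⟨⟨e, ⟨e, t⟩⟩, ⟨t, e⟩⟩ takes tifn : ⟨e, ⟨e, t⟩⟩ as argument, giving ⟨t, e⟩.
jarn : t — tifn needs e; jarn needs nothing (atomic); neither fits.
murn : ⟨t, e⟩ — tifn needs e; murn needs t; neither fits.

dax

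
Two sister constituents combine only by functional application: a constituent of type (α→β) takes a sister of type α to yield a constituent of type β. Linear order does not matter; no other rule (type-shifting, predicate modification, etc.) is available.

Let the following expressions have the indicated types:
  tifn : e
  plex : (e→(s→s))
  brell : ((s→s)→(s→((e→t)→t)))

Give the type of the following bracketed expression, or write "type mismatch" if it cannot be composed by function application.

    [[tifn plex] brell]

[tifn plex]: functor plex : (e→(s→s)), argument tifn : e; result (s→s).
[[tifn plex] brell]: functor brell : ((s→s)→(s→((e→t)→t))), argument [tifn plex] : (s→s); result (s→((e→t)→t)).

(s→((e→t)→t))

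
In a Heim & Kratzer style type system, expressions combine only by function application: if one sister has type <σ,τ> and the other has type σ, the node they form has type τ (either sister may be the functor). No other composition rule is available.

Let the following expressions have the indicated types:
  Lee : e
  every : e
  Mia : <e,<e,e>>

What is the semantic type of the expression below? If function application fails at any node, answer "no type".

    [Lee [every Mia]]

At [every Mia], Mia : <e,<e,e>> takes every : e, giving <e,e>.
At [Lee [every Mia]], [every Mia] : <e,e> takes Lee : e, giving e.

e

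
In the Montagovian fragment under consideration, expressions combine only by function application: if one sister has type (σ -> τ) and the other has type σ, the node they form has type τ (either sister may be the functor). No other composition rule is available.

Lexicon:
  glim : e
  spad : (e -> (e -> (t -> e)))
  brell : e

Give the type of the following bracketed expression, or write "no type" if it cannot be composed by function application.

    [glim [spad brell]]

(t -> e)

[spad brell]: functor spad : (e -> (e -> (t -> e))), argument brell : e; result (e -> (t -> e)).
[glim [spad brell]]: functor [spad brell] : (e -> (t -> e)), argument glim : e; result (t -> e).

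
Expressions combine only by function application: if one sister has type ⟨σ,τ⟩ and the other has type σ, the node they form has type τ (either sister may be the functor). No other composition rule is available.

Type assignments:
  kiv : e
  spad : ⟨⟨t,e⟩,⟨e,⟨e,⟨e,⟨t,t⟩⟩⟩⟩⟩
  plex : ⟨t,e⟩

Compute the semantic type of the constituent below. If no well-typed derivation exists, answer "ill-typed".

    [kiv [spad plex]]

⟨e,⟨e,⟨t,t⟩⟩⟩

At [spad plex], spad : ⟨⟨t,e⟩,⟨e,⟨e,⟨e,⟨t,t⟩⟩⟩⟩⟩ takes plex : ⟨t,e⟩, giving ⟨e,⟨e,⟨e,⟨t,t⟩⟩⟩⟩.
At [kiv [spad plex]], [spad plex] : ⟨e,⟨e,⟨e,⟨t,t⟩⟩⟩⟩ takes kiv : e, giving ⟨e,⟨e,⟨t,t⟩⟩⟩.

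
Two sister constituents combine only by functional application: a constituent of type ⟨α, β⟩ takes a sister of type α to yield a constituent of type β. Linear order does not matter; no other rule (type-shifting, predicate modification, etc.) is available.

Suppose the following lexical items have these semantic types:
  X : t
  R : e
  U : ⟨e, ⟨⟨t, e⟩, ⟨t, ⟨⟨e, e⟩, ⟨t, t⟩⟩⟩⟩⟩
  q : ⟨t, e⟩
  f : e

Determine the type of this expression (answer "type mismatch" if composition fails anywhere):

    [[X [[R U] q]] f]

type mismatch

[R U]: ⟨e, ⟨⟨t, e⟩, ⟨t, ⟨⟨e, e⟩, ⟨t, t⟩⟩⟩⟩⟩ applied to e yields ⟨⟨t, e⟩, ⟨t, ⟨⟨e, e⟩, ⟨t, t⟩⟩⟩⟩.
[[R U] q]: ⟨⟨t, e⟩, ⟨t, ⟨⟨e, e⟩, ⟨t, t⟩⟩⟩⟩ applied to ⟨t, e⟩ yields ⟨t, ⟨⟨e, e⟩, ⟨t, t⟩⟩⟩.
[X [[R U] q]]: ⟨t, ⟨⟨e, e⟩, ⟨t, t⟩⟩⟩ applied to t yields ⟨⟨e, e⟩, ⟨t, t⟩⟩.
[[X [[R U] q]] f]: ⟨⟨e, e⟩, ⟨t, t⟩⟩ and e cannot combine by function application — type clash.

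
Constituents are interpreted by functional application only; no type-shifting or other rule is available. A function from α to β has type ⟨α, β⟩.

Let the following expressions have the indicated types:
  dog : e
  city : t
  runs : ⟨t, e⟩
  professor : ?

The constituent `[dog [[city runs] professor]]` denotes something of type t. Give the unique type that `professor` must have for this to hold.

[dog [[city runs] professor]] is required to be t. dog : e cannot yield t as functor, so [[city runs] professor] : ⟨e, t⟩.
[[city runs] professor] is required to be ⟨e, t⟩. [city runs] : e cannot yield ⟨e, t⟩ as functor, so professor : ⟨e, ⟨e, t⟩⟩.

⟨e, ⟨e, t⟩⟩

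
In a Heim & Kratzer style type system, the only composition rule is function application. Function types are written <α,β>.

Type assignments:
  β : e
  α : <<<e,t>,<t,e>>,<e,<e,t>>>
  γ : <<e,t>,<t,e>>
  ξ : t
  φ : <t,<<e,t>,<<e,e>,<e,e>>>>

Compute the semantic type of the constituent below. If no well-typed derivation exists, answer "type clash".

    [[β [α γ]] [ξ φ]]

<<e,e>,<e,e>>

[α γ]: α is <<<e,t>,<t,e>>,<e,<e,t>>>, γ is <<e,t>,<t,e>>; result <e,<e,t>>.
[β [α γ]]: [α γ] is <e,<e,t>>, β is e; result <e,t>.
[ξ φ]: φ is <t,<<e,t>,<<e,e>,<e,e>>>>, ξ is t; result <<e,t>,<<e,e>,<e,e>>>.
[[β [α γ]] [ξ φ]]: [ξ φ] is <<e,t>,<<e,e>,<e,e>>>, [β [α γ]] is <e,t>; result <<e,e>,<e,e>>.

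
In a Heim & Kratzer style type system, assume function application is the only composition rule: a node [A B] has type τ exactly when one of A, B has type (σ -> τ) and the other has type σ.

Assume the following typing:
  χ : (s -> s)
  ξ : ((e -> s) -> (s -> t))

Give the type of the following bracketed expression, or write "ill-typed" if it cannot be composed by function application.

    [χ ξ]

At [χ ξ]: neither (s -> s) nor ((e -> s) -> (s -> t)) can take the other as argument; the node is ill-typed.

ill-typed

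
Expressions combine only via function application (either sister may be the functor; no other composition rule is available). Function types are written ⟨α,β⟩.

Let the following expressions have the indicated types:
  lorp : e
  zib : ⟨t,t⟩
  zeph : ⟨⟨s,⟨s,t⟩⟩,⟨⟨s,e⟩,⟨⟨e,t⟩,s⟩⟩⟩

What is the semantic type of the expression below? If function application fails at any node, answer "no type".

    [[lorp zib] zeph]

[lorp zib]: e with ⟨t,t⟩ — neither is a function whose domain matches the other; composition fails here.

no type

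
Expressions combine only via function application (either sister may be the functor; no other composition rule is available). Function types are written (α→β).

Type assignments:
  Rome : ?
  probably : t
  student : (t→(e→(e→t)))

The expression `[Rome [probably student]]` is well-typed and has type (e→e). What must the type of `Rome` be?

((e→(e→t))→(e→e))

For [Rome [probably student]] to have type (e→e) with [probably student] of type (e→(e→t)), Rome must be the function: Rome : ((e→(e→t))→(e→e)).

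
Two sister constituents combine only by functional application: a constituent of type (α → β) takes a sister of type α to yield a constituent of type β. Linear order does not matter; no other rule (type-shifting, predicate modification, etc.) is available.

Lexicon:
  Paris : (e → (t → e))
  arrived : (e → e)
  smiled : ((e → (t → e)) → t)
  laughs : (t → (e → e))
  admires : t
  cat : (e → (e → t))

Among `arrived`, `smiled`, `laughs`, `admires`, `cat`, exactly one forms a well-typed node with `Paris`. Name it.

smiled

arrived : (e → e) — no; Paris wants e, and arrived wants e.
smiled — combines: smiled : ((e → (t → e)) → t) takes Paris : (e → (t → e)) as argument, giving t.
laughs : (t → (e → e)) — no; Paris wants e, and laughs wants t.
admires : t — no; Paris wants e, and admires wants nothing (atomic).
cat : (e → (e → t)) — no; Paris wants e, and cat wants e.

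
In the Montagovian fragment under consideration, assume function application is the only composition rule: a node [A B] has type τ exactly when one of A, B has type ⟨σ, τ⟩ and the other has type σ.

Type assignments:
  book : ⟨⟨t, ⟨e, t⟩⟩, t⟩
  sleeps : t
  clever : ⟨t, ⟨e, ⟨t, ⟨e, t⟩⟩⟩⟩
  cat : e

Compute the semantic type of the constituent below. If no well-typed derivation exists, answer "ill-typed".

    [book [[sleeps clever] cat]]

[sleeps clever]: functor clever : ⟨t, ⟨e, ⟨t, ⟨e, t⟩⟩⟩⟩, argument sleeps : t; result ⟨e, ⟨t, ⟨e, t⟩⟩⟩.
[[sleeps clever] cat]: functor [sleeps clever] : ⟨e, ⟨t, ⟨e, t⟩⟩⟩, argument cat : e; result ⟨t, ⟨e, t⟩⟩.
[book [[sleeps clever] cat]]: functor book : ⟨⟨t, ⟨e, t⟩⟩, t⟩, argument [[sleeps clever] cat] : ⟨t, ⟨e, t⟩⟩; result t.

t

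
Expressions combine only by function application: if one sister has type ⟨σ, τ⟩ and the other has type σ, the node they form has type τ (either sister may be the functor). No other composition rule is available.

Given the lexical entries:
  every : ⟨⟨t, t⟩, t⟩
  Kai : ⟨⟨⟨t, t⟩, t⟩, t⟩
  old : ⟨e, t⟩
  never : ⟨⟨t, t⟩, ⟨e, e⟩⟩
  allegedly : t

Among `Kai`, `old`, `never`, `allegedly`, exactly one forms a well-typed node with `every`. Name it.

Kai

Kai — combines: Kai : ⟨⟨⟨t, t⟩, t⟩, t⟩ takes every : ⟨⟨t, t⟩, t⟩ as argument, giving t.
old : ⟨e, t⟩ — does not combine with every.
never : ⟨⟨t, t⟩, ⟨e, e⟩⟩ — does not combine with every.
allegedly : t — does not combine with every.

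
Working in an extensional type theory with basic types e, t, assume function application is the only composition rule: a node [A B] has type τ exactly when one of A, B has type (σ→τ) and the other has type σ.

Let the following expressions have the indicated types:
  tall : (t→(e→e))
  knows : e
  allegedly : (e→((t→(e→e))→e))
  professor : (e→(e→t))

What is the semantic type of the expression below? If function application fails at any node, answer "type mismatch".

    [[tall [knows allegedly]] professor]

[knows allegedly]: functor allegedly : (e→((t→(e→e))→e)), argument knows : e; result ((t→(e→e))→e).
[tall [knows allegedly]]: functor [knows allegedly] : ((t→(e→e))→e), argument tall : (t→(e→e)); result e.
[[tall [knows allegedly]] professor]: functor professor : (e→(e→t)), argument [tall [knows allegedly]] : e; result (e→t).

(e→t)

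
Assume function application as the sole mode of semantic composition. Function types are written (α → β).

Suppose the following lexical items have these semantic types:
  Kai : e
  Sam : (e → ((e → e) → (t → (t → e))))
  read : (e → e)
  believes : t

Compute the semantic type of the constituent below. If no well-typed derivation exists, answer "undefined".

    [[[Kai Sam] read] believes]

[Kai Sam]: Sam is (e → ((e → e) → (t → (t → e)))), Kai is e; result ((e → e) → (t → (t → e))).
[[Kai Sam] read]: [Kai Sam] is ((e → e) → (t → (t → e))), read is (e → e); result (t → (t → e)).
[[[Kai Sam] read] believes]: [[Kai Sam] read] is (t → (t → e)), believes is t; result (t → e).

(t → e)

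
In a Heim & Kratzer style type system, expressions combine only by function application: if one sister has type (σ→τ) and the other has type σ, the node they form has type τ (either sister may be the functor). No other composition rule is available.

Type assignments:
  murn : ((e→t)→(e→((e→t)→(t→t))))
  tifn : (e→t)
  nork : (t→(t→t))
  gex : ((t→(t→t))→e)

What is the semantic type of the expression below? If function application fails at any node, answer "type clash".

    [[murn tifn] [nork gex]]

[murn tifn] — murn of type ((e→t)→(e→((e→t)→(t→t)))) combines with tifn of type (e→t): type (e→((e→t)→(t→t))).
[nork gex] — gex of type ((t→(t→t))→e) combines with nork of type (t→(t→t)): type e.
[[murn tifn] [nork gex]] — [murn tifn] of type (e→((e→t)→(t→t))) combines with [nork gex] of type e: type ((e→t)→(t→t)).

((e→t)→(t→t))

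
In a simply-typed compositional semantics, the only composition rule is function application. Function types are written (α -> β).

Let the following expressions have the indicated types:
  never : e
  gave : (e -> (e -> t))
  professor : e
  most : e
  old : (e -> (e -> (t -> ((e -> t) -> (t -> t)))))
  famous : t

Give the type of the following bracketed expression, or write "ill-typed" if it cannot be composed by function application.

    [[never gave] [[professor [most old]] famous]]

[never gave]: (e -> (e -> t)) applied to e yields (e -> t).
[most old]: (e -> (e -> (t -> ((e -> t) -> (t -> t))))) applied to e yields (e -> (t -> ((e -> t) -> (t -> t)))).
[professor [most old]]: (e -> (t -> ((e -> t) -> (t -> t)))) applied to e yields (t -> ((e -> t) -> (t -> t))).
[[professor [most old]] famous]: (t -> ((e -> t) -> (t -> t))) applied to t yields ((e -> t) -> (t -> t)).
[[never gave] [[professor [most old]] famous]]: ((e -> t) -> (t -> t)) applied to (e -> t) yields (t -> t).

(t -> t)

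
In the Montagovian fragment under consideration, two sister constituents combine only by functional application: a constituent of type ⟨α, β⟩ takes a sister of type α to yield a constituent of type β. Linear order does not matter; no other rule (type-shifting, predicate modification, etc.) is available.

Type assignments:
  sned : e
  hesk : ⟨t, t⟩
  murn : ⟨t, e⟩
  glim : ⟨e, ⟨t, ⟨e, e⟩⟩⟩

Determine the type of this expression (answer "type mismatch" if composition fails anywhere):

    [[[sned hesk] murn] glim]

type mismatch

At [sned hesk]: neither e nor ⟨t, t⟩ can take the other as argument; the node is ill-typed.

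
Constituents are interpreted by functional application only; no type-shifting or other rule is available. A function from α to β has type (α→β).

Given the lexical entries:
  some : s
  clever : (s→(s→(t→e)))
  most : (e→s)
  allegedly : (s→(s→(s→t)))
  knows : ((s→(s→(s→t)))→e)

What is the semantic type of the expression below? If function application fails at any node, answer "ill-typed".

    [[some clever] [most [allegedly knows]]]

(t→e)

[some clever]: clever is (s→(s→(t→e))), some is s; result (s→(t→e)).
[allegedly knows]: knows is ((s→(s→(s→t)))→e), allegedly is (s→(s→(s→t))); result e.
[most [allegedly knows]]: most is (e→s), [allegedly knows] is e; result s.
[[some clever] [most [allegedly knows]]]: [some clever] is (s→(t→e)), [most [allegedly knows]] is s; result (t→e).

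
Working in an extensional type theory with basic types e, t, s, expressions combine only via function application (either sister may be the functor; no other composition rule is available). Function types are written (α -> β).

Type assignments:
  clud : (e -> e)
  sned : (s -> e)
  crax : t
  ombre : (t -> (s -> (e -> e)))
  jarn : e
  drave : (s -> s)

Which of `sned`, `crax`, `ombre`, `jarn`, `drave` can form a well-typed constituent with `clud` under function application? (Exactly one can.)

jarn

sned : (s -> e) — neither side's domain matches the other.
crax : t — neither side's domain matches the other.
ombre : (t -> (s -> (e -> e))) — neither side's domain matches the other.
jarn — combines: clud : (e -> e) takes jarn : e as argument, giving e.
drave : (s -> s) — neither side's domain matches the other.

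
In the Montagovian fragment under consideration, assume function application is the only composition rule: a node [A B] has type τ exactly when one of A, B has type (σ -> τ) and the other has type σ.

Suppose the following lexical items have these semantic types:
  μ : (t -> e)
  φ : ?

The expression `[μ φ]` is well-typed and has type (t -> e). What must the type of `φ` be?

((t -> e) -> (t -> e))

[μ φ] must have type (t -> e). The sister μ has type (t -> e); that is not a function onto (t -> e), so φ must be the functor, of type ((t -> e) -> (t -> e)).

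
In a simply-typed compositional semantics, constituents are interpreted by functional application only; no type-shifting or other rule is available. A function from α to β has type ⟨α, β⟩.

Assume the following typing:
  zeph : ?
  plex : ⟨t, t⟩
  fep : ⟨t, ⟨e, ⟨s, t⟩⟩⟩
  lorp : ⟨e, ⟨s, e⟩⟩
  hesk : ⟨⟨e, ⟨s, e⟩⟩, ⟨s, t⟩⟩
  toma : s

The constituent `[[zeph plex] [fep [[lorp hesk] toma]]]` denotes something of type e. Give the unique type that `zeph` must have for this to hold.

⟨⟨t, t⟩, ⟨⟨e, ⟨s, t⟩⟩, e⟩⟩

[[zeph plex] [fep [[lorp hesk] toma]]] must have type e. The sister [fep [[lorp hesk] toma]] has type ⟨e, ⟨s, t⟩⟩; that is not a function onto e, so [zeph plex] must be the functor, of type ⟨⟨e, ⟨s, t⟩⟩, e⟩.
[zeph plex] must have type ⟨⟨e, ⟨s, t⟩⟩, e⟩. The sister plex has type ⟨t, t⟩; that is not a function onto ⟨⟨e, ⟨s, t⟩⟩, e⟩, so zeph must be the functor, of type ⟨⟨t, t⟩, ⟨⟨e, ⟨s, t⟩⟩, e⟩⟩.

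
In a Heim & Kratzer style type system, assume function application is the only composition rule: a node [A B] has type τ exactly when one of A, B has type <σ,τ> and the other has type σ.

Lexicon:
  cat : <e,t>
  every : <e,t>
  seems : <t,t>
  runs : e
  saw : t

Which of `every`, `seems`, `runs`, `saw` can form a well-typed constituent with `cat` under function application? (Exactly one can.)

runs

every : <e,t> — no; cat wants e, and every wants e.
seems : <t,t> — no; cat wants e, and seems wants t.
runs — combines: cat : <e,t> takes runs : e as argument, giving t.
saw : t — no; cat wants e, and saw wants nothing (atomic).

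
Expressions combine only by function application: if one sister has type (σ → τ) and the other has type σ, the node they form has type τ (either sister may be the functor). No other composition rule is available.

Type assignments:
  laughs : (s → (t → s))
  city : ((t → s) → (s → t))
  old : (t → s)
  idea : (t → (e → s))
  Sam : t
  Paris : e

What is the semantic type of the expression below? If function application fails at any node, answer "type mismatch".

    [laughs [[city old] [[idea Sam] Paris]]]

[city old]: ((t → s) → (s → t)) applied to (t → s) yields (s → t).
[idea Sam]: (t → (e → s)) applied to t yields (e → s).
[[idea Sam] Paris]: (e → s) applied to e yields s.
[[city old] [[idea Sam] Paris]]: (s → t) applied to s yields t.
At [laughs [[city old] [[idea Sam] Paris]]]: neither (s → (t → s)) nor t can take the other as argument; the node is ill-typed.

type mismatch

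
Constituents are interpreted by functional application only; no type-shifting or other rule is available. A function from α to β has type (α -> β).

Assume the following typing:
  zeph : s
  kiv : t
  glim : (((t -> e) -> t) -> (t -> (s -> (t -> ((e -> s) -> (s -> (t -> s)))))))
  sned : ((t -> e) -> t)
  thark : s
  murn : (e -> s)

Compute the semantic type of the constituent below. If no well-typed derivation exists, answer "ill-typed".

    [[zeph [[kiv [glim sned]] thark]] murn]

At [glim sned], glim : (((t -> e) -> t) -> (t -> (s -> (t -> ((e -> s) -> (s -> (t -> s))))))) takes sned : ((t -> e) -> t), giving (t -> (s -> (t -> ((e -> s) -> (s -> (t -> s)))))).
At [kiv [glim sned]], [glim sned] : (t -> (s -> (t -> ((e -> s) -> (s -> (t -> s)))))) takes kiv : t, giving (s -> (t -> ((e -> s) -> (s -> (t -> s))))).
At [[kiv [glim sned]] thark], [kiv [glim sned]] : (s -> (t -> ((e -> s) -> (s -> (t -> s))))) takes thark : s, giving (t -> ((e -> s) -> (s -> (t -> s)))).
[zeph [[kiv [glim sned]] thark]]: s and (t -> ((e -> s) -> (s -> (t -> s)))) cannot combine by function application — type clash.

ill-typed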